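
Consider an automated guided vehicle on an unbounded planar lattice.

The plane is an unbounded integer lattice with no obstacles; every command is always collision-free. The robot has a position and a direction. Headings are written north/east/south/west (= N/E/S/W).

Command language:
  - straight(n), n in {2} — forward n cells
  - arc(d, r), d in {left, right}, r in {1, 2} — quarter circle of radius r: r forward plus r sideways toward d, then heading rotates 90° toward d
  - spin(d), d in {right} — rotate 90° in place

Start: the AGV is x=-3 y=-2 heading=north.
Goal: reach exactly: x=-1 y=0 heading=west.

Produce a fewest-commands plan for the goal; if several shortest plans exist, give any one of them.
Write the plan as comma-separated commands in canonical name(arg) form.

arc(right, 2), spin(right), spin(right)

initial: x=-3 y=-2 heading=north
1. arc(right, 2) → x=-1 y=0 heading=east
2. spin(right) → x=-1 y=0 heading=south
3. spin(right) → x=-1 y=0 heading=west
no 2-step plan works, so 3 is optimal.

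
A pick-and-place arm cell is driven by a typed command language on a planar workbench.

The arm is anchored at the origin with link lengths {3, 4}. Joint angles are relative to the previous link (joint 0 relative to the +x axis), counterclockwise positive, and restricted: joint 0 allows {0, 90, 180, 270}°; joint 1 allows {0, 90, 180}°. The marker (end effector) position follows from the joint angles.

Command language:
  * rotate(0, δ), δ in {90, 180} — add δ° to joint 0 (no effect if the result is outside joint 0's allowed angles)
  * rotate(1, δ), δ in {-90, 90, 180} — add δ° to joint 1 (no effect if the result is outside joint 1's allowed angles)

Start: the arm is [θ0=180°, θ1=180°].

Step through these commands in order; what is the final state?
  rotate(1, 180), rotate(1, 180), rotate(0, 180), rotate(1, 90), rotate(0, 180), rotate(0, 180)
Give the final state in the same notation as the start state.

[θ0=0°, θ1=180°]

from: [θ0=180°, θ1=180°]
t=1 rotate(1, 180) ⇒ [θ0=180°, θ1=0°]
t=2 rotate(1, 180) ⇒ [θ0=180°, θ1=180°]
t=3 rotate(0, 180) ⇒ [θ0=0°, θ1=180°]
t=4 rotate(1, 90) ⇒ [θ0=0°, θ1=180°]
t=5 rotate(0, 180) ⇒ [θ0=180°, θ1=180°]
t=6 rotate(0, 180) ⇒ [θ0=0°, θ1=180°]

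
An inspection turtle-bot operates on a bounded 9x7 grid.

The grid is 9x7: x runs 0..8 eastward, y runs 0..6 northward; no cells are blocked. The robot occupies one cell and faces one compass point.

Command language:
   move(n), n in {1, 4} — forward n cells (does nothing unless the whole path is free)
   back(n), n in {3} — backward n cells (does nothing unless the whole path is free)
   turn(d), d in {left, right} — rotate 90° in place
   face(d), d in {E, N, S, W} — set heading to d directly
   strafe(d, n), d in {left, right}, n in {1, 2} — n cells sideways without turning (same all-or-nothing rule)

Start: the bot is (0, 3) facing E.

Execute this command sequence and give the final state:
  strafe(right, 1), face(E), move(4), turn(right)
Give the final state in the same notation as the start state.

t0: (0, 3) facing E
step 1 (strafe(right, 1)): (0, 2) facing E
step 2 (face(E)): (0, 2) facing E
step 3 (move(4)): (4, 2) facing E
step 4 (turn(right)): (4, 2) facing S

(4, 2) facing S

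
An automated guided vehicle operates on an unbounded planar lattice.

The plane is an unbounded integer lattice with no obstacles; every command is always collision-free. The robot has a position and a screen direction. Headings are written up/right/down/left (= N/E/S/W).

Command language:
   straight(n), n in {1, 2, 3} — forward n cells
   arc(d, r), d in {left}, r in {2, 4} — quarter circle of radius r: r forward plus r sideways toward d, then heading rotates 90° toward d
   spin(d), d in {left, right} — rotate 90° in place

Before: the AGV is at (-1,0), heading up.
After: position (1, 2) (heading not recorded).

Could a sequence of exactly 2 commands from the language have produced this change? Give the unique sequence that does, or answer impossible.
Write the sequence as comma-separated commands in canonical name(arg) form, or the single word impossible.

key: running arc(left, 2) before spin(right) would end elsewhere — order is forced
from: at (-1,0), heading up
[1] after spin(right): at (-1,0), heading right
[2] after arc(left, 2): at (1,2), heading up
no rival 2-sequence matches.

spin(right), arc(left, 2)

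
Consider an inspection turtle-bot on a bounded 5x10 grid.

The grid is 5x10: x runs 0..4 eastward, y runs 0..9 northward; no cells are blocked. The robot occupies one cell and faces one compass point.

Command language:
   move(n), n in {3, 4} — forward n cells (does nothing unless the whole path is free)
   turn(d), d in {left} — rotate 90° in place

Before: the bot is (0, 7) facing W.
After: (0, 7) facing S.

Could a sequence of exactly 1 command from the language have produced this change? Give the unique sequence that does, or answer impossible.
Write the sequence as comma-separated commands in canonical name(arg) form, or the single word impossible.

key: parked at (0,7) the whole time — nothing moves the robot
begin: (0, 7) facing W
t=1 turn(left) ⇒ (0, 7) facing S
no rival 1-sequence matches.

turn(left)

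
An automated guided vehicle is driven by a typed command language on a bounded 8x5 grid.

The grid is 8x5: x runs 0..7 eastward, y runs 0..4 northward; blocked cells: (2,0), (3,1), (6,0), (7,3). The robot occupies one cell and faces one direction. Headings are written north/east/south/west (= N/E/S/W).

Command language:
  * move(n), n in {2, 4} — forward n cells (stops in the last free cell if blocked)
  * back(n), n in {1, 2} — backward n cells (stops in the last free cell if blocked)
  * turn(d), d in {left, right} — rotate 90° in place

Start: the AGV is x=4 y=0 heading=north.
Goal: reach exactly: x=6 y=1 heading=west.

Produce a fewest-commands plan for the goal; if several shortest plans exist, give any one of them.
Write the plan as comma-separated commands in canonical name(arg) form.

move(2), back(1), turn(left), back(2)

from: x=4 y=0 heading=north
t=1 move(2) ⇒ x=4 y=2 heading=north
t=2 back(1) ⇒ x=4 y=1 heading=north
t=3 turn(left) ⇒ x=4 y=1 heading=west
t=4 back(2) ⇒ x=6 y=1 heading=west
shorter routes all fall short; 4 is best.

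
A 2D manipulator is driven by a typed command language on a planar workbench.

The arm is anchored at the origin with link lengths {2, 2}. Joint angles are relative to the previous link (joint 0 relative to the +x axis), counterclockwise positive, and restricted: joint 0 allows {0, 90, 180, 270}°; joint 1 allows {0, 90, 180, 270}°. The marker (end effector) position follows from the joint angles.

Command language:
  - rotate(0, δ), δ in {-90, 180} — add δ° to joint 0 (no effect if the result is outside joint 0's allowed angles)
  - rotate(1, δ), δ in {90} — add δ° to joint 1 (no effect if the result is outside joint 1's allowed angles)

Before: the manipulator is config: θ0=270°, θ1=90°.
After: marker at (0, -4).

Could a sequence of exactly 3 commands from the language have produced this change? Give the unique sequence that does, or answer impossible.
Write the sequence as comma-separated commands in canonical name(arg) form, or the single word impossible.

t0: config: θ0=270°, θ1=90°
1. rotate(1, 90) → config: θ0=270°, θ1=180°
2. rotate(1, 90) → config: θ0=270°, θ1=270°
3. rotate(1, 90) → config: θ0=270°, θ1=0°
no rival 3-sequence matches.

rotate(1, 90), rotate(1, 90), rotate(1, 90)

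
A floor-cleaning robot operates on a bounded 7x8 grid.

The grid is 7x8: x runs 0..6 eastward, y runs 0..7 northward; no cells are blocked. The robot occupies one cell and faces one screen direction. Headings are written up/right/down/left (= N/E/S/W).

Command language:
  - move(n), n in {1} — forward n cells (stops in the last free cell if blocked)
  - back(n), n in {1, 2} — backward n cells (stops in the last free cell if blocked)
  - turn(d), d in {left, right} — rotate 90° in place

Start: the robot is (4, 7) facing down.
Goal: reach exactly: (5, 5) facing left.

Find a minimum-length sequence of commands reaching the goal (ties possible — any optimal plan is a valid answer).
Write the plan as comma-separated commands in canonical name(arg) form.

move(1), move(1), turn(right), back(1)

begin: (4, 7) facing down
[1] after move(1): (4, 6) facing down
[2] after move(1): (4, 5) facing down
[3] after turn(right): (4, 5) facing left
[4] after back(1): (5, 5) facing left
minimal: 4 command(s), checked below 4.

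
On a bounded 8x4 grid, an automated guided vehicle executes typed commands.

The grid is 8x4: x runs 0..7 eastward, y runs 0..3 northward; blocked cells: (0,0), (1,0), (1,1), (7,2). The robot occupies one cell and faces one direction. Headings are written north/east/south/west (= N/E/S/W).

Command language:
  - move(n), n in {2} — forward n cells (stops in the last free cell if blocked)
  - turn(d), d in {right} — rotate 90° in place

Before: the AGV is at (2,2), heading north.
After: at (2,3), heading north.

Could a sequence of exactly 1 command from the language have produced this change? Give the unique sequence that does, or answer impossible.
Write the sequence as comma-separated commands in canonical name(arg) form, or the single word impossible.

move(2)

key: move(2) runs into the grid edge before its full distance
t0: at (2,2), heading north
step 1 (move(2)): at (2,3), heading north
no other 1-command option fits: unique.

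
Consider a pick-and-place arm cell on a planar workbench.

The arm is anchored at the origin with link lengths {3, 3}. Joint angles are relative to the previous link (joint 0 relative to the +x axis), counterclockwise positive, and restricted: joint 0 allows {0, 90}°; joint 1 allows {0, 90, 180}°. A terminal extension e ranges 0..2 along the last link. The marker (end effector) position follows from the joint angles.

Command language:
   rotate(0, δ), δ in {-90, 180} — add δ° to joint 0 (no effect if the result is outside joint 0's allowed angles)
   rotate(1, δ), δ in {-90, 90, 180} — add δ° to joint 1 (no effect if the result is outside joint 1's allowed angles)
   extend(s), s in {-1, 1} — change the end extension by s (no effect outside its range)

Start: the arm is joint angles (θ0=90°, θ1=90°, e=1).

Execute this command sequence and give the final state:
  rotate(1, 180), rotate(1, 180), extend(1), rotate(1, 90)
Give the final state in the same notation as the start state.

initial: joint angles (θ0=90°, θ1=90°, e=1)
step 1 (rotate(1, 180)): joint angles (θ0=90°, θ1=90°, e=1)
step 2 (rotate(1, 180)): joint angles (θ0=90°, θ1=90°, e=1)
step 3 (extend(1)): joint angles (θ0=90°, θ1=90°, e=2)
step 4 (rotate(1, 90)): joint angles (θ0=90°, θ1=180°, e=2)

joint angles (θ0=90°, θ1=180°, e=2)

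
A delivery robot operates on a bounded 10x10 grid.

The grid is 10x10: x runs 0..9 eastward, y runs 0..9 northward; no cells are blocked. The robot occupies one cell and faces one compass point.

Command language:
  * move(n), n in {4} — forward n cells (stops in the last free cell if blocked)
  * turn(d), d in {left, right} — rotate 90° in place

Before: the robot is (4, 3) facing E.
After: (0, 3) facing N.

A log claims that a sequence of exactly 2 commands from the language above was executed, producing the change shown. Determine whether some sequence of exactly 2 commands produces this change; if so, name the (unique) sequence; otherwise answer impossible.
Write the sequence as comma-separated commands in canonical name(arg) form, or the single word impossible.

impossible

no 2-step route produces this change.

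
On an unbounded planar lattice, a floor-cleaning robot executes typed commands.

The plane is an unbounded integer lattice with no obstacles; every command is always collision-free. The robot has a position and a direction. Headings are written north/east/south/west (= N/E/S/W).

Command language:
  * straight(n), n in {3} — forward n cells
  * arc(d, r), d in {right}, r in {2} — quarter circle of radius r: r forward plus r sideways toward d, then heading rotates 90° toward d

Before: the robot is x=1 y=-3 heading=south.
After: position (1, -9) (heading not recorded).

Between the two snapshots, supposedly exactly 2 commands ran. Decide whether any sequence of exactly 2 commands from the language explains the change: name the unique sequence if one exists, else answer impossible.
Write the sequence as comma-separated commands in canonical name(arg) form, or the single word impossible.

straight(3), straight(3)

start: x=1 y=-3 heading=south
1. straight(3) → x=1 y=-6 heading=south
2. straight(3) → x=1 y=-9 heading=south
no rival 2-sequence matches.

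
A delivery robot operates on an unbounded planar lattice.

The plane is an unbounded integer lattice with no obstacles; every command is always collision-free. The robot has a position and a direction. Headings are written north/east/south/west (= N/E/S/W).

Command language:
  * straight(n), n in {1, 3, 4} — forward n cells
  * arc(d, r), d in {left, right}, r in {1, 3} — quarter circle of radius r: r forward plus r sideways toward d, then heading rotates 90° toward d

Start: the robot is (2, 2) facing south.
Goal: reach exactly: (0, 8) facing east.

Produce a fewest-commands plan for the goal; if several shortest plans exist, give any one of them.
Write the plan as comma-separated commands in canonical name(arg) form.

arc(right, 3), arc(right, 3), straight(3), arc(right, 3), straight(1)

from: (2, 2) facing south
step 1 (arc(right, 3)): (-1, -1) facing west
step 2 (arc(right, 3)): (-4, 2) facing north
step 3 (straight(3)): (-4, 5) facing north
step 4 (arc(right, 3)): (-1, 8) facing east
step 5 (straight(1)): (0, 8) facing east
shorter routes all fall short; 5 is best.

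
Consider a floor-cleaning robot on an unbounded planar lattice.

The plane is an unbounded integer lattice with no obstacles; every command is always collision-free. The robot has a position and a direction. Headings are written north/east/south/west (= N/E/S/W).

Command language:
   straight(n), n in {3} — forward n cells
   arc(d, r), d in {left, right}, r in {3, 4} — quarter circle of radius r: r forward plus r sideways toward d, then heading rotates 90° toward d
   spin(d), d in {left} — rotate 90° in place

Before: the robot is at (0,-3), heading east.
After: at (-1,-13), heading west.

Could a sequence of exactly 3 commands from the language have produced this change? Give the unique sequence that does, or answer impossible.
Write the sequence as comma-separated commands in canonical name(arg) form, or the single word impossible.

key: position moved to (-1,-13) AND the heading swung to W — translation plus rotation needed
start: at (0,-3), heading east
step 1 (arc(right, 3)): at (3,-6), heading south
step 2 (straight(3)): at (3,-9), heading south
step 3 (arc(right, 4)): at (-1,-13), heading west
no rival 3-sequence matches.

arc(right, 3), straight(3), arc(right, 4)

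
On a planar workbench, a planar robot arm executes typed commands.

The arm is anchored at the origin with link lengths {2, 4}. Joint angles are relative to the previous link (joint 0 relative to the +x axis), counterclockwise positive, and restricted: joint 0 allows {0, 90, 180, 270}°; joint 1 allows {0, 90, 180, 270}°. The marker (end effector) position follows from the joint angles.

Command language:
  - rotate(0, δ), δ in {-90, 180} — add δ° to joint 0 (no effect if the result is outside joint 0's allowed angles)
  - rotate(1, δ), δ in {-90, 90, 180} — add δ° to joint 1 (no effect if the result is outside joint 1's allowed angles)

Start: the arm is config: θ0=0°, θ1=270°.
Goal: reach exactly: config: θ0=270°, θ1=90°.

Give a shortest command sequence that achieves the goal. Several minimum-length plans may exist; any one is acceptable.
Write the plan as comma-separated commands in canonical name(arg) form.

rotate(0, -90), rotate(1, 180)

initial: config: θ0=0°, θ1=270°
1. rotate(0, -90) → config: θ0=270°, θ1=270°
2. rotate(1, 180) → config: θ0=270°, θ1=90°
shorter routes all fall short; 2 is best.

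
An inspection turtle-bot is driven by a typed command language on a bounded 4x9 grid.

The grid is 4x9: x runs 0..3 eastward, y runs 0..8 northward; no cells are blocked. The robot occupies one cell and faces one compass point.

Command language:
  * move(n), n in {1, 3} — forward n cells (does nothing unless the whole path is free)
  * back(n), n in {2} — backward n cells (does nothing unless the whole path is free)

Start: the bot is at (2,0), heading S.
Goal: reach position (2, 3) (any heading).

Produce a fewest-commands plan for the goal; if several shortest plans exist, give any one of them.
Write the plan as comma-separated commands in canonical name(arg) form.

back(2), move(1), back(2)

t0: at (2,0), heading S
1. back(2) → at (2,2), heading S
2. move(1) → at (2,1), heading S
3. back(2) → at (2,3), heading S
minimal: 3 command(s), checked below 3.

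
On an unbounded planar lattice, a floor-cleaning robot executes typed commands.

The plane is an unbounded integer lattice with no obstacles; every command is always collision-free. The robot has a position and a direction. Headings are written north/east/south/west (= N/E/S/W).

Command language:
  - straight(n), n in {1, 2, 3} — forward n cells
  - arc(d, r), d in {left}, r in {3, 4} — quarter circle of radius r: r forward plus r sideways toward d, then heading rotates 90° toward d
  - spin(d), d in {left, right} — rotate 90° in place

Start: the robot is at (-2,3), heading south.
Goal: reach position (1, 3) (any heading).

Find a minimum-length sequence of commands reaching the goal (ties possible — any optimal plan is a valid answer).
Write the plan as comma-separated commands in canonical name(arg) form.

spin(left), straight(3)

begin: at (-2,3), heading south
t=1 spin(left) ⇒ at (-2,3), heading east
t=2 straight(3) ⇒ at (1,3), heading east
no 1-step plan works, so 2 is optimal.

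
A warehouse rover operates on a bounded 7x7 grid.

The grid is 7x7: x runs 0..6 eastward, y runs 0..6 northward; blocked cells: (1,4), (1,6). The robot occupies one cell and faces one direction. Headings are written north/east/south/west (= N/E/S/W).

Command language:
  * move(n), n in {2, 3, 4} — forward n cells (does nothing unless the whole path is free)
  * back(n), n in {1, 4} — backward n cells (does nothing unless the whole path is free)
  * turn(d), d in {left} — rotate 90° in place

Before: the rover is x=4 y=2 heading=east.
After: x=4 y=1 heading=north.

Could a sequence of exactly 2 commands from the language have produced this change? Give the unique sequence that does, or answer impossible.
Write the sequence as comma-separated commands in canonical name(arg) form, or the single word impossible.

turn(left), back(1)

key: order matters: swapping turn(left) and back(1) lands elsewhere
initial: x=4 y=2 heading=east
t=1 turn(left) ⇒ x=4 y=2 heading=north
t=2 back(1) ⇒ x=4 y=1 heading=north
uniquely the one of 36 2-step routes that fits.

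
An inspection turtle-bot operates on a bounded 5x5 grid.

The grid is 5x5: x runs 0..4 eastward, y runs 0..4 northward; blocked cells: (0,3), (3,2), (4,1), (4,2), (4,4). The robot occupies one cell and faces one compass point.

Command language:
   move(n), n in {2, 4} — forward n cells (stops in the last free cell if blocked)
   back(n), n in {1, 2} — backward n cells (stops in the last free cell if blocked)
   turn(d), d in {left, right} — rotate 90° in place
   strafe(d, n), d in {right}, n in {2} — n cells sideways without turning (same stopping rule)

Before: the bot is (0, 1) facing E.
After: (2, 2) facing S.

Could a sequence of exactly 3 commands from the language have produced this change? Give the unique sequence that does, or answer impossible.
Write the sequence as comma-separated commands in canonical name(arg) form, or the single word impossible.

move(2), turn(right), back(1)

key: position moved to (2,2) AND the heading swung to S — translation plus rotation needed
begin: (0, 1) facing E
1. move(2) → (2, 1) facing E
2. turn(right) → (2, 1) facing S
3. back(1) → (2, 2) facing S
all 343 alternatives checked — unique.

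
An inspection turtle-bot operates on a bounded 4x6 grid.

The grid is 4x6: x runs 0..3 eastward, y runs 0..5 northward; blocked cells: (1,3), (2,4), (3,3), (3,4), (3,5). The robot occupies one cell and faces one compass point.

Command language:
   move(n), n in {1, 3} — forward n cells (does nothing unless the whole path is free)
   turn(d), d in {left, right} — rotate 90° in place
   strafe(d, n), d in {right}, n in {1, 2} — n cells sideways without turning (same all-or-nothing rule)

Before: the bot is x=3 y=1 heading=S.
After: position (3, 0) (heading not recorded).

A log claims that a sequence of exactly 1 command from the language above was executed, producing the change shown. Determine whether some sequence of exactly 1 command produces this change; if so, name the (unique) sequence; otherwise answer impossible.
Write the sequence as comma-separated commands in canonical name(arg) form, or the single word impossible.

move(1)

t0: x=3 y=1 heading=S
t=1 move(1) ⇒ x=3 y=0 heading=S
all 6 alternatives checked — unique.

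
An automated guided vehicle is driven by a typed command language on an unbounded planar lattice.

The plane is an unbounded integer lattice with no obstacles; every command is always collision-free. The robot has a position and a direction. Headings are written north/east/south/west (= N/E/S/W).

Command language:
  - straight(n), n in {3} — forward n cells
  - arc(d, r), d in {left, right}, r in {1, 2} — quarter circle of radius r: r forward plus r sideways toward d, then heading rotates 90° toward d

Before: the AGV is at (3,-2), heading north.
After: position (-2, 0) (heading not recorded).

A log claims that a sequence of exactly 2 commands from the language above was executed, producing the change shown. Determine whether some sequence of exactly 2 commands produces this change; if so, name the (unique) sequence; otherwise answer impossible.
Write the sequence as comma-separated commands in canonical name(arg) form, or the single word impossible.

key: running straight(3) before arc(left, 2) would end elsewhere — order is forced
initial: at (3,-2), heading north
step 1 (arc(left, 2)): at (1,0), heading west
step 2 (straight(3)): at (-2,0), heading west
all 25 alternatives checked — unique.

arc(left, 2), straight(3)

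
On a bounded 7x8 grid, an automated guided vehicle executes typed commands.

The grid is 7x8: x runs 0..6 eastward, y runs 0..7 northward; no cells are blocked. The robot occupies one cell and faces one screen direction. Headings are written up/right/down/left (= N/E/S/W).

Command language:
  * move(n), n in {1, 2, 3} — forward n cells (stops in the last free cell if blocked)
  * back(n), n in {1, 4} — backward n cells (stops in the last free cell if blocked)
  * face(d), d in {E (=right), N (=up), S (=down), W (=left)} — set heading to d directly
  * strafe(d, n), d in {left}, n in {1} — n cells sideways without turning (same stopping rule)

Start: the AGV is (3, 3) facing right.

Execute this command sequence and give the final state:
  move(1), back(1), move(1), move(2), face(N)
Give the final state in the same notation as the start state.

start: (3, 3) facing right
t=1 move(1) ⇒ (4, 3) facing right
t=2 back(1) ⇒ (3, 3) facing right
t=3 move(1) ⇒ (4, 3) facing right
t=4 move(2) ⇒ (6, 3) facing right
t=5 face(N) ⇒ (6, 3) facing up

(6, 3) facing up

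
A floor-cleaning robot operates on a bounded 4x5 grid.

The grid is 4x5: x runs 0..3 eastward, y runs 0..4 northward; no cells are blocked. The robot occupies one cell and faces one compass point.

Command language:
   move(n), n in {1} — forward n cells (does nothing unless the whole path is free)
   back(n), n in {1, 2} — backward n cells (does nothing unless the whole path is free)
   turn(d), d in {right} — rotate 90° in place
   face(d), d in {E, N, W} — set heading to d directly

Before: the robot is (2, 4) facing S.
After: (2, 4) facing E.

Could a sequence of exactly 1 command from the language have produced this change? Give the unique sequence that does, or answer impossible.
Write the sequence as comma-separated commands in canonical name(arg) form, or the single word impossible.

key: parked at (2,4) the whole time — nothing moves the robot
t0: (2, 4) facing S
step 1 (face(E)): (2, 4) facing E
no other 1-command option fits: unique.

face(E)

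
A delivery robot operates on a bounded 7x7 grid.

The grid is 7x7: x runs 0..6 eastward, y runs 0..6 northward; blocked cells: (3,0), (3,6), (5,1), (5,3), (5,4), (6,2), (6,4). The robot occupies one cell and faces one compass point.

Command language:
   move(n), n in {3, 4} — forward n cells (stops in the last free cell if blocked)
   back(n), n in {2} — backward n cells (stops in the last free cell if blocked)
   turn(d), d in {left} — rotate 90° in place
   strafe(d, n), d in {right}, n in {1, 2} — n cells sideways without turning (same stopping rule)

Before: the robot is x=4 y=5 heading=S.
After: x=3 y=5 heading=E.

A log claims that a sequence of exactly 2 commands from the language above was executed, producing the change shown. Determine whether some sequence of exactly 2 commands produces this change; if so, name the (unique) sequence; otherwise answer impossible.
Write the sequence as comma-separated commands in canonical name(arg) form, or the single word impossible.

key: cell and facing (now E) both changed — the 2 commands mix motion and turning
from: x=4 y=5 heading=S
t=1 strafe(right, 1) ⇒ x=3 y=5 heading=S
t=2 turn(left) ⇒ x=3 y=5 heading=E
all 36 alternatives checked — unique.

strafe(right, 1), turn(left)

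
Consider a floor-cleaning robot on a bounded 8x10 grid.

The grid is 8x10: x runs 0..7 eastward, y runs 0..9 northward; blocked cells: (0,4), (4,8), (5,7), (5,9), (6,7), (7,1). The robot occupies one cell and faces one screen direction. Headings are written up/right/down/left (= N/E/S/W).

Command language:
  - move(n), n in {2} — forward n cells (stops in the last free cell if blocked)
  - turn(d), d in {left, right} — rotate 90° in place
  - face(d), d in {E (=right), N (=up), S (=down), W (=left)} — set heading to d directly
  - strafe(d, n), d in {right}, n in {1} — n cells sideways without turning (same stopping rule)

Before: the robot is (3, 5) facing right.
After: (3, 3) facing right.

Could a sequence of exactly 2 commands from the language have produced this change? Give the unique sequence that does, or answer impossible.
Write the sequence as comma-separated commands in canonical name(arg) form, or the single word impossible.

key: heading stays E — no command in the sequence turns
t0: (3, 5) facing right
[1] after strafe(right, 1): (3, 4) facing right
[2] after strafe(right, 1): (3, 3) facing right
all 64 alternatives checked — unique.

strafe(right, 1), strafe(right, 1)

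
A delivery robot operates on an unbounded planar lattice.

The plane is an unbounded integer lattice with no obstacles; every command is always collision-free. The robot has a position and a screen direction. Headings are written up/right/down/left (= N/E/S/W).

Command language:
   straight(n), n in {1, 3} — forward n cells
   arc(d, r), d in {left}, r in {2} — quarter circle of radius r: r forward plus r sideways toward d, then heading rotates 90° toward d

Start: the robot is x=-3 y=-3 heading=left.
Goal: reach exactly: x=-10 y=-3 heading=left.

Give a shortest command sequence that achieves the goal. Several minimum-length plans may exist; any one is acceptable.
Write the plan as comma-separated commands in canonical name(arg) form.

from: x=-3 y=-3 heading=left
step 1 (straight(1)): x=-4 y=-3 heading=left
step 2 (straight(3)): x=-7 y=-3 heading=left
step 3 (straight(3)): x=-10 y=-3 heading=left
nothing shorter than 3 reaches the goal.

straight(1), straight(3), straight(3)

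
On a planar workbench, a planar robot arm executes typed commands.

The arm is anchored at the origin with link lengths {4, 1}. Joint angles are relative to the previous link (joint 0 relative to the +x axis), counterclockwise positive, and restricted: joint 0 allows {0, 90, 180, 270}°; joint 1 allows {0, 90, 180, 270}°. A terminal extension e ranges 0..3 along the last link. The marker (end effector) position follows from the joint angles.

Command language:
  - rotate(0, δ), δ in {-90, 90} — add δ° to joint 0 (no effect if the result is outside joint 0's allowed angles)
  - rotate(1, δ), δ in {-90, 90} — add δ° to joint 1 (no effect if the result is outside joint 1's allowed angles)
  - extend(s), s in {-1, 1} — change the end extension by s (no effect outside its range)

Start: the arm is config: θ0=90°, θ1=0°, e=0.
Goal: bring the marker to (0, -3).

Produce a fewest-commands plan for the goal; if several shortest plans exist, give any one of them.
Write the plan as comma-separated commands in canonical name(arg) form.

initial: config: θ0=90°, θ1=0°, e=0
[1] after rotate(0, -90): config: θ0=0°, θ1=0°, e=0
[2] after rotate(0, -90): config: θ0=270°, θ1=0°, e=0
[3] after rotate(1, -90): config: θ0=270°, θ1=270°, e=0
[4] after rotate(1, -90): config: θ0=270°, θ1=180°, e=0
shorter routes all fall short; 4 is best.

rotate(0, -90), rotate(0, -90), rotate(1, -90), rotate(1, -90)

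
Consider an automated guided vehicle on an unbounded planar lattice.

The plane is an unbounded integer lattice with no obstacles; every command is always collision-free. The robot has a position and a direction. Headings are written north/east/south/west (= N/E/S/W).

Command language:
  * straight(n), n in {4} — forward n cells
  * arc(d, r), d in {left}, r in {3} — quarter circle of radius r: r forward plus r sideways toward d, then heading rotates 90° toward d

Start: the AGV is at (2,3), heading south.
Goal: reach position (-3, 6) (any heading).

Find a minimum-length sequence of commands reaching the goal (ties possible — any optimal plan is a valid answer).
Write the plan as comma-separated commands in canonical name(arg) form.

arc(left, 3), arc(left, 3), arc(left, 3), straight(4), straight(4)

start: at (2,3), heading south
step 1 (arc(left, 3)): at (5,0), heading east
step 2 (arc(left, 3)): at (8,3), heading north
step 3 (arc(left, 3)): at (5,6), heading west
step 4 (straight(4)): at (1,6), heading west
step 5 (straight(4)): at (-3,6), heading west
no 4-step plan works, so 5 is optimal.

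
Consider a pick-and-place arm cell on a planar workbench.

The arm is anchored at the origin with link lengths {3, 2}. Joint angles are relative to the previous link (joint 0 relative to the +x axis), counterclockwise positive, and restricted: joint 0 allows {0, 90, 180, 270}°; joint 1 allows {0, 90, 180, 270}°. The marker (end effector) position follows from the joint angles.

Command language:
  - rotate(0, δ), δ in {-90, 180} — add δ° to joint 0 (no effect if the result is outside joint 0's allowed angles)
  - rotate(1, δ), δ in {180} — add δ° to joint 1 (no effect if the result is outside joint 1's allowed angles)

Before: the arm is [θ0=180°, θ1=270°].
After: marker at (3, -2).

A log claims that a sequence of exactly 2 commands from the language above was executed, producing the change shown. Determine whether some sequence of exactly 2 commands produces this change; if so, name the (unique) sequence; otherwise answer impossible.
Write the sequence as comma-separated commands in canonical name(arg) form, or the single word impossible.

initial: [θ0=180°, θ1=270°]
t=1 rotate(0, -90) ⇒ [θ0=90°, θ1=270°]
t=2 rotate(0, -90) ⇒ [θ0=0°, θ1=270°]
uniquely the one of 9 2-step routes that fits.

rotate(0, -90), rotate(0, -90)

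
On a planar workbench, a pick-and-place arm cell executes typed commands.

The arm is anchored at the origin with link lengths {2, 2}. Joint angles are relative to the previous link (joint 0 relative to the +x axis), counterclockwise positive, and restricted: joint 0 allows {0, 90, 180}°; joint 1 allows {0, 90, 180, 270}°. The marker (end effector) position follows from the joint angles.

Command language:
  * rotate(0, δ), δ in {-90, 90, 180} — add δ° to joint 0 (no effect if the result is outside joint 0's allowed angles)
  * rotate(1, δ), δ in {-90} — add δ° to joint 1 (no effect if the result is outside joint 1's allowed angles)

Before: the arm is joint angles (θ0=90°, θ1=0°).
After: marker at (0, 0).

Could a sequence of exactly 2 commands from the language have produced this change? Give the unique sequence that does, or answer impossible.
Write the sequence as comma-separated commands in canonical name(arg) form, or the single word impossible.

rotate(1, -90), rotate(1, -90)

start: joint angles (θ0=90°, θ1=0°)
1. rotate(1, -90) → joint angles (θ0=90°, θ1=270°)
2. rotate(1, -90) → joint angles (θ0=90°, θ1=180°)
uniquely the one of 16 2-step routes that fits.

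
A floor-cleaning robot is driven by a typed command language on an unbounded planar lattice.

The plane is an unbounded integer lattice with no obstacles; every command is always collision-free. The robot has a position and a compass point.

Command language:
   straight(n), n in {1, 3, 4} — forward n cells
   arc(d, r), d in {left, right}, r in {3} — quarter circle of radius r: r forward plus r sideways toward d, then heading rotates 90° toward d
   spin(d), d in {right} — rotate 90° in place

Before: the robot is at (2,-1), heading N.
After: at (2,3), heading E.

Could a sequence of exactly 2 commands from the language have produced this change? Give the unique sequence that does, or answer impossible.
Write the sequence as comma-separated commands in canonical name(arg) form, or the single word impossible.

key: position moved to (2,3) AND the heading swung to E — translation plus rotation needed
initial: at (2,-1), heading N
t=1 straight(4) ⇒ at (2,3), heading N
t=2 spin(right) ⇒ at (2,3), heading E
all 36 alternatives checked — unique.

straight(4), spin(right)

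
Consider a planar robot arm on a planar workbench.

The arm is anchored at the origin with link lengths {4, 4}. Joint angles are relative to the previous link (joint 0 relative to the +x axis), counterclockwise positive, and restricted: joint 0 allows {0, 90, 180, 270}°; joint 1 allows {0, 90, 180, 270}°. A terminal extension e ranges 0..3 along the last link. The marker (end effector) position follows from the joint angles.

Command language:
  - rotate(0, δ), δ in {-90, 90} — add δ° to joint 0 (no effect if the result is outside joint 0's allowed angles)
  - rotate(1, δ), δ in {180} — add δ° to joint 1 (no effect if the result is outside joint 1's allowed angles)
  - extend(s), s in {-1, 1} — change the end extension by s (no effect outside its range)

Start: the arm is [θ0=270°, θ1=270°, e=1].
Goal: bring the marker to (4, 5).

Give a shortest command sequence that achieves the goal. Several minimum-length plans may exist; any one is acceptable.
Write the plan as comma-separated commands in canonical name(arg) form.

rotate(0, 90), rotate(1, 180)

t0: [θ0=270°, θ1=270°, e=1]
[1] after rotate(0, 90): [θ0=0°, θ1=270°, e=1]
[2] after rotate(1, 180): [θ0=0°, θ1=90°, e=1]
no 1-step plan works, so 2 is optimal.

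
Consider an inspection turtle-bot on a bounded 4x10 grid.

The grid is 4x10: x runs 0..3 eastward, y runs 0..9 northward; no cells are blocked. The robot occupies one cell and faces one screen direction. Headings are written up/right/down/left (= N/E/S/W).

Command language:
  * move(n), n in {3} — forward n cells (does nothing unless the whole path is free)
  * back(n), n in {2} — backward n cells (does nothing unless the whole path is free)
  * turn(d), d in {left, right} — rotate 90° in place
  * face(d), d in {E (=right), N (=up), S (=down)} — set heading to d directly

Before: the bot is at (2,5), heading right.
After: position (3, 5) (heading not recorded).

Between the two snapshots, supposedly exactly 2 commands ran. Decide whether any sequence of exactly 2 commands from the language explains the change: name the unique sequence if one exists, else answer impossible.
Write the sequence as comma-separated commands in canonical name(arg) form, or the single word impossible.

key: order matters: swapping back(2) and move(3) lands elsewhere
from: at (2,5), heading right
step 1 (back(2)): at (0,5), heading right
step 2 (move(3)): at (3,5), heading right
uniquely the one of 49 2-step routes that fits.

back(2), move(3)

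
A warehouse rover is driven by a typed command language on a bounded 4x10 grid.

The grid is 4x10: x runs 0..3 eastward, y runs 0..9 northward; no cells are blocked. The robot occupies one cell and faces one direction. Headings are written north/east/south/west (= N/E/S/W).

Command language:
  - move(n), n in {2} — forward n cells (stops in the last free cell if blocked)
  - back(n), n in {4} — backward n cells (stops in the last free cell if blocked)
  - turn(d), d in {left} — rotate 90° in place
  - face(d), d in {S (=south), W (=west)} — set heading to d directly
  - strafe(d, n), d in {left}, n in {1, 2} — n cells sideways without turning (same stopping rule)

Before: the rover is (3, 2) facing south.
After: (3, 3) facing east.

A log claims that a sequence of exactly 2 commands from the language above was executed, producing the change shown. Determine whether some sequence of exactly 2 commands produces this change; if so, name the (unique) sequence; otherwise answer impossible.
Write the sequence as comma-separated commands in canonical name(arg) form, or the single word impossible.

turn(left), strafe(left, 1)

key: cell and facing (now E) both changed — the 2 commands mix motion and turning
start: (3, 2) facing south
[1] after turn(left): (3, 2) facing east
[2] after strafe(left, 1): (3, 3) facing east
uniquely the one of 49 2-step routes that fits.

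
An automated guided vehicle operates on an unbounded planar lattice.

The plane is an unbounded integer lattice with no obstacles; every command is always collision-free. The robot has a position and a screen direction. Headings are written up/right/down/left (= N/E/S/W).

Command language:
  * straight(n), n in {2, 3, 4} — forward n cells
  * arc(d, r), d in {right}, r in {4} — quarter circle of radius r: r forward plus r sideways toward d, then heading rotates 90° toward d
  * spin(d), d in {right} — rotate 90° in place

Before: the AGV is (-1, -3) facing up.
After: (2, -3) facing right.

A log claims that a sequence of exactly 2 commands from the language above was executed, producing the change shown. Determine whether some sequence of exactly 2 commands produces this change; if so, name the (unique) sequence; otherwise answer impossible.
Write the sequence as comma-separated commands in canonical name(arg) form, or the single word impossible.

spin(right), straight(3)

key: cell and facing (now E) both changed — the 2 commands mix motion and turning
initial: (-1, -3) facing up
t=1 spin(right) ⇒ (-1, -3) facing right
t=2 straight(3) ⇒ (2, -3) facing right
uniquely the one of 25 2-step routes that fits.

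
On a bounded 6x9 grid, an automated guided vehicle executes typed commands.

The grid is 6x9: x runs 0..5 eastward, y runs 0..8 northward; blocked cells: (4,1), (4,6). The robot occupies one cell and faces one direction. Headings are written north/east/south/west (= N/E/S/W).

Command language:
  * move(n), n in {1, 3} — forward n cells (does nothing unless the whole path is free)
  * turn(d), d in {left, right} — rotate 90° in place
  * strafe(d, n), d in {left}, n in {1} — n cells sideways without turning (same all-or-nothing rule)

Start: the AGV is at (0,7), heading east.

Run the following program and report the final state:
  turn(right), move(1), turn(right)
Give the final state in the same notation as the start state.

at (0,6), heading west

t0: at (0,7), heading east
1. turn(right) → at (0,7), heading south
2. move(1) → at (0,6), heading south
3. turn(right) → at (0,6), heading west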